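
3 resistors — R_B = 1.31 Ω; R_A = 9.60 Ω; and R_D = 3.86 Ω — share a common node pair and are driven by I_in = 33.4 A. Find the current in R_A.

I ≈ 3.09 A

ΣG = 1/1.31 + 1/9.60 + 1/3.86 = 1.127.
R_A takes the fraction G_k/ΣG = 0.1042/1.127 = 0.09246, so I = 33.4 × 0.09246 = 3.088 A.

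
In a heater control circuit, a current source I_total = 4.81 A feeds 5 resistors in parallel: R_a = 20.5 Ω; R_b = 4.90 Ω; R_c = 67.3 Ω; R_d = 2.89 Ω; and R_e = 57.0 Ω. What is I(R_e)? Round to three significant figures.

I ≈ 0.134 A

Conductances: ΣG = 1/20.5 + 1/4.90 + 1/67.3 + 1/2.89 + 1/57.0 = 0.6313 (1/Ω).
By the current-divider rule, I = I_total · G_k/ΣG = 4.81 × 0.02779 = 0.1337 A.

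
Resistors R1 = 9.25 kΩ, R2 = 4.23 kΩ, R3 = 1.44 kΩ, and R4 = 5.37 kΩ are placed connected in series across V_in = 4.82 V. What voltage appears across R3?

V ≈ 0.342 V

ΣR = 9.25 + 4.23 + 1.44 + 5.37 = 20.29 kΩ.
V = V_in · R/ΣR = 4.82 × 0.07097 = 0.3421 V.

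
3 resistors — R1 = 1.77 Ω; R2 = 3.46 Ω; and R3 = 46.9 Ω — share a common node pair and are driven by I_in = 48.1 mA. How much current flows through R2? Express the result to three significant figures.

I ≈ 15.9 mA

ΣG = 1/1.77 + 1/3.46 + 1/46.9 = 0.8753.
R2 takes the fraction G_k/ΣG = 0.2890/0.8753 = 0.3302, so I = 48.1 × 0.3302 = 15.88 mA.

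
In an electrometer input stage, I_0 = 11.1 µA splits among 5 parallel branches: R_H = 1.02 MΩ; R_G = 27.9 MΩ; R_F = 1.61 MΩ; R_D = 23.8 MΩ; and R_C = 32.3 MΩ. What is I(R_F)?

ΣG = 1/1.02 + 1/27.9 + 1/1.61 + 1/23.8 + 1/32.3 = 1.710.
By the current-divider rule, I = I_0 · G_k/ΣG = 11.1 × 0.3632 = 4.031 µA.

I ≈ 4.03 µA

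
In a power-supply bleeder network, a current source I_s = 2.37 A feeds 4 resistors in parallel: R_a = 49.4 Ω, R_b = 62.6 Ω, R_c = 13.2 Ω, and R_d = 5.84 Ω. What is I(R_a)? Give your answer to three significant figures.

I ≈ 0.169 A

Total conductance ΣG = 1/49.4 + 1/62.6 + 1/13.2 + 1/5.84 = 0.2832 (units of 1/Ω).
Current divider: I(R_a) = I_s · G_k/ΣG = 2.37 × (0.02024/0.2832) = 2.37 × 0.07148 = 0.1694 A.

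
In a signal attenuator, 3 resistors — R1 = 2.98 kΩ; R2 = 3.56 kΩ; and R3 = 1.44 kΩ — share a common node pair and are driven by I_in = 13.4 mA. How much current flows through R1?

ΣG = 1/2.98 + 1/3.56 + 1/1.44 = 1.311.
By the current-divider rule, I = I_in · G_k/ΣG = 13.4 × 0.2560 = 3.430 mA.

I ≈ 3.43 mA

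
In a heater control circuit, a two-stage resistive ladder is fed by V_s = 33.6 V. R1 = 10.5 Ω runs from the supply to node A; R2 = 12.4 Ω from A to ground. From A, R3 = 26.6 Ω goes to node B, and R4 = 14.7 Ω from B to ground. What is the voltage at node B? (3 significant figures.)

Looking into the second stage from A: R3 + R4 = 41.30 Ω appears in parallel with R2.
Effective lower resistance at A: R2 ‖ 41.30 = 9.537 Ω.
V_A = 33.6 × 9.537/(10.5 + 9.537) = 15.99 V.
Then the unloaded second divider: V_B = V_A × R4/(R3+R4) = 15.99 × 0.3559 = 5.692 V.

V_B ≈ 5.69 V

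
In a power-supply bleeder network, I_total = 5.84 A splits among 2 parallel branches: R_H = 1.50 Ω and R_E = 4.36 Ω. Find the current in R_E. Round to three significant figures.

I ≈ 1.49 A

With just two branches, the current splits inversely with resistance.
I(R_E) = 5.84 × 1.50/(1.50 + 4.36) = 5.84 × 0.2560 = 1.495 A.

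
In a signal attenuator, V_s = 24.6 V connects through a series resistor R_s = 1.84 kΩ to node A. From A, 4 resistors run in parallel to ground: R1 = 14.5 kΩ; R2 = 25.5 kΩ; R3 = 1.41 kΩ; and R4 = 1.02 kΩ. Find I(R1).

I ≈ 0.394 mA

Combine the parallel branches: R_p = (1/14.5 + 1/25.5 + 1/1.41 + 1/1.02)⁻¹ = 0.5562 kΩ.
V_A by voltage divider: V_A = 24.6 × 0.5562/(1.84 + 0.5562) = 5.710 V.
I(R1) = V_A / R1 = 5.710/14.5 = 0.3938 mA.
(Equivalently: I_total = 10.27 mA, then current-divider fraction G_k/ΣG = 0.03836.)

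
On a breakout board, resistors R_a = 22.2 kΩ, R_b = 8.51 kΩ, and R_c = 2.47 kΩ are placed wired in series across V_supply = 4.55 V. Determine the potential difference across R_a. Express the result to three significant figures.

Series total: ΣR = 22.2 + 8.51 + 2.47 = 33.18 kΩ.
V = V_supply · R/ΣR = 4.55 × 0.6691 = 3.044 V.

V ≈ 3.04 V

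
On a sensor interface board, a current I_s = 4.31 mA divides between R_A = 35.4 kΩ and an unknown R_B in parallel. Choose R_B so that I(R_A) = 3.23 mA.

The fraction through R_A equals R_B/(R_A+R_B).
With f = 0.7494, R_B = R_A · f/(1−f) = 35.4 × 2.991 = 105.9 kΩ.

R_B ≈ 106 kΩ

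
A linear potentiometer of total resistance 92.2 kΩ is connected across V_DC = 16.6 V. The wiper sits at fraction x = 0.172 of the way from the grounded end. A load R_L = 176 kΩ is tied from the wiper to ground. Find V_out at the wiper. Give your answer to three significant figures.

V_out ≈ 2.66 V

Split the track: R_lower = x·R_p = 15.86 kΩ, R_upper = (1−x)·R_p = 76.34 kΩ.
(x·R_p) ‖ R_L = 14.55 kΩ.
Then V_out = V_DC · 14.55/(76.34 + 14.55) = 2.657 V.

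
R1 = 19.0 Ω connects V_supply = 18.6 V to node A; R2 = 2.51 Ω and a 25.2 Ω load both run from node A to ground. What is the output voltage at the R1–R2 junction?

V_out ≈ 1.99 V

The load sits in parallel with R2, giving an effective lower resistance R2' = R2·R_L/(R2+R_L) = 2.283 Ω.
Then V_out = V_supply · R2'/(R1 + R2') = 18.6 × 2.283/21.28 = 1.995 V.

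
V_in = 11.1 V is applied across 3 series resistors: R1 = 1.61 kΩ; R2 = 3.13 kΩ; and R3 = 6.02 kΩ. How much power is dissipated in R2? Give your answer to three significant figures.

Series current I = V_in/ΣR = 11.1/10.76 = 1.032 mA.
P(R2) = I²·R2 = (1.032)² × 3.13 = 3.331 mW.

P ≈ 3.33 mW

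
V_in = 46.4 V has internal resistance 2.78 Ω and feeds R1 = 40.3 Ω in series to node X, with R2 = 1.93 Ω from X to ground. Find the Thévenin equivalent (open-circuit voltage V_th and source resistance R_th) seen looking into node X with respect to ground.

R1' = 2.78 + 40.3 = 43.08 Ω (source resistance + R1).
Open-circuit (no load on X): V_th = V_in · R2/(R1' + R2) = 46.4 × 1.93/(43.08 + 1.93) = 1.990 V.
With V_in suppressed (replaced by a short), R_th = R1' ‖ R2 = (43.08 × 1.93)/(43.08 + 1.93) = 1.847 Ω.

V_th ≈ 1.99 V, R_th ≈ 1.85 Ω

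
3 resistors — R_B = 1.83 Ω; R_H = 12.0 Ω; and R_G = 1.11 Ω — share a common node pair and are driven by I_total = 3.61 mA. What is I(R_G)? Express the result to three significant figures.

I ≈ 2.12 mA

Conductances: ΣG = 1/1.83 + 1/12.0 + 1/1.11 = 1.531 (1/Ω).
R_G takes the fraction G_k/ΣG = 0.9009/1.531 = 0.5886, so I = 3.61 × 0.5886 = 2.125 mA.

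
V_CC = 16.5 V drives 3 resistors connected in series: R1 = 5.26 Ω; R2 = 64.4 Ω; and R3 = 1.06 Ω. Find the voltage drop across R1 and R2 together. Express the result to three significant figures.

Series total: ΣR = 5.26 + 64.4 + 1.06 = 70.72 Ω.
R_{R1..R2} = 5.26 + 64.4 = 69.66 Ω.
Voltage divider: V = V_CC · (69.66 / 70.72) = 16.5 × 0.9850 = 16.25 V.

V ≈ 16.3 V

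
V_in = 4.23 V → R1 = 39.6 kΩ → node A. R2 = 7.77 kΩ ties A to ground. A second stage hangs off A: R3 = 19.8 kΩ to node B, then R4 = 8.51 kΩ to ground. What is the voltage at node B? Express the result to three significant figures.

Looking into the second stage from A: R3 + R4 = 28.31 kΩ appears in parallel with R2.
Effective lower resistance at A: R2 ‖ 28.31 = 6.097 kΩ.
So V_A = 4.23 × 0.1334 = 0.5644 V.
Then the unloaded second divider: V_B = V_A × R4/(R3+R4) = 0.5644 × 0.3006 = 0.1696 V.

V_B ≈ 0.170 V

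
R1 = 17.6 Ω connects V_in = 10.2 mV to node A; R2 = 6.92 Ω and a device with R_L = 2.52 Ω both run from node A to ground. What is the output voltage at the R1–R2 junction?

R2 ‖ R_L = (6.92 × 2.52)/(6.92 + 2.52) = 1.847 Ω.
Voltage divider with the loaded lower leg: V_out = 10.2 × 1.847/(17.6 + 1.847) = 10.2 × 0.09499 = 0.9689 mV.
(Unloaded it would be 2.88 mV; the load pulls it down.)

V_out ≈ 0.969 mV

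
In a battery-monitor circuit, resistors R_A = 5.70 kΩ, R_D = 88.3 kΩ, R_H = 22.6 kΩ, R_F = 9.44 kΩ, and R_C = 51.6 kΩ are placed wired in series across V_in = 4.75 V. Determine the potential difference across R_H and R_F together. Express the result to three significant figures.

V ≈ 0.857 V

Total series resistance ΣR = 5.70 + 88.3 + 22.6 + 9.44 + 51.6 = 177.6 kΩ.
R_{R_H..R_F} = 22.6 + 9.44 = 32.04 kΩ.
By the voltage-divider rule, V = 4.75 × 32.04/177.6 = 0.8567 V.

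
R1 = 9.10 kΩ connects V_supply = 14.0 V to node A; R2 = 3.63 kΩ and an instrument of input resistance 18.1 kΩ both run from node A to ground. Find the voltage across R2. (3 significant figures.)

V_out ≈ 3.49 V

First combine the lower leg with the load: R2 ‖ R_L = 3.024 kΩ.
Then V_out = V_supply · R2'/(R1 + R2') = 14.0 × 3.024/12.12 = 3.492 V.
(Unloaded it would be 3.99 V; the load pulls it down.)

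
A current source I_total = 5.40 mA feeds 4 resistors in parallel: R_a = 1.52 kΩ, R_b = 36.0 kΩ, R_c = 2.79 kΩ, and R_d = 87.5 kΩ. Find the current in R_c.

I ≈ 1.83 mA

ΣG = 1/1.52 + 1/36.0 + 1/2.79 + 1/87.5 = 1.056.
R_c takes the fraction G_k/ΣG = 0.3584/1.056 = 0.3396, so I = 5.40 × 0.3396 = 1.834 mA.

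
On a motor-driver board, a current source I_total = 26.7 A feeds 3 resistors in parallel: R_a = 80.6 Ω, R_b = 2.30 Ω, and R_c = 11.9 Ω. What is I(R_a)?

ΣG = 1/80.6 + 1/2.30 + 1/11.9 = 0.5312.
R_a takes the fraction G_k/ΣG = 0.01241/0.5312 = 0.02336, so I = 26.7 × 0.02336 = 0.6236 A.

I ≈ 0.624 A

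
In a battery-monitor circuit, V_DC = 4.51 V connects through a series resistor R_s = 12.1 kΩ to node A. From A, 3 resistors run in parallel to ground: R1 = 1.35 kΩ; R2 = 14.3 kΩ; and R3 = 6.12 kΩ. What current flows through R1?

I ≈ 0.261 mA

Equivalent of the parallel group: R_p = 1.027 kΩ.
V_A = 4.51 × 1.027/13.13 = 0.3527 V.
Branch current I = V_A/R1 = 0.3527/1.35 = 0.2613 mA.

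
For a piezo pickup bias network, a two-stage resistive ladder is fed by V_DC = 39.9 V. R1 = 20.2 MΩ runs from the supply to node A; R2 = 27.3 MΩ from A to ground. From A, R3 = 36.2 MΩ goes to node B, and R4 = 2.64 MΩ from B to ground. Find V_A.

V_A ≈ 17.7 V

Node A sees R2 in parallel with the series input of stage 2, R3 + R4 = 38.84 MΩ.
Effective lower resistance at A: R2 ‖ 38.84 = 16.03 MΩ.
V_A = 39.9 × 16.03/(20.2 + 16.03) = 17.65 V.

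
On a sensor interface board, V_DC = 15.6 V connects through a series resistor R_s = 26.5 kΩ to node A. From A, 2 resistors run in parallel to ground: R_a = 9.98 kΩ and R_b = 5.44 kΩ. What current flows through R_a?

Equivalent of the parallel group: R_p = 3.521 kΩ.
Node voltage V_A = V_DC · R_p/(R_s + R_p) = 15.6 × 0.1173 = 1.830 V.
I(R_a) = V_A / R_a = 1.830/9.98 = 0.1833 mA.
(Check via current divider: I_total = 0.5196 mA; share G_k/ΣG = 0.3528 → same result.)

I ≈ 0.183 mA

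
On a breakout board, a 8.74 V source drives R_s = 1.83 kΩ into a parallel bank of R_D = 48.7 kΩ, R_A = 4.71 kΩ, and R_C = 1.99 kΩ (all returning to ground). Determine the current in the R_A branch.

Parallel bank: R_p = 1/(1/48.7 + 1/4.71 + 1/1.99) = 1.360 kΩ.
V_A by voltage divider: V_A = 8.74 × 1.360/(1.83 + 1.360) = 3.726 V.
I(R_A) = V_A / R_A = 3.726/4.71 = 0.7911 mA.

I ≈ 0.791 mA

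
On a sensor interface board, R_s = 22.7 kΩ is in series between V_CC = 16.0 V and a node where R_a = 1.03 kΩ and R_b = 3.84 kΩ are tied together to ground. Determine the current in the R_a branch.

I ≈ 0.537 mA

Parallel bank: R_p = 1/(1/1.03 + 1/3.84) = 0.8122 kΩ.
V_A by voltage divider: V_A = 16.0 × 0.8122/(22.7 + 0.8122) = 0.5527 V.
I(R_a) = V_A / R_a = 0.5527/1.03 = 0.5366 mA.
(Equivalently: I_total = 0.6805 mA, then current-divider fraction G_k/ΣG = 0.7885.)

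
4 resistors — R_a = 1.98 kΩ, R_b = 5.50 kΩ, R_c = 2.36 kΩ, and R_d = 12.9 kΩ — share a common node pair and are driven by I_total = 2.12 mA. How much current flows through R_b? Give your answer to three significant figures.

I ≈ 0.324 mA

ΣG = 1/1.98 + 1/5.50 + 1/2.36 + 1/12.9 = 1.188.
R_b takes the fraction G_k/ΣG = 0.1818/1.188 = 0.1530, so I = 2.12 × 0.1530 = 0.3244 mA.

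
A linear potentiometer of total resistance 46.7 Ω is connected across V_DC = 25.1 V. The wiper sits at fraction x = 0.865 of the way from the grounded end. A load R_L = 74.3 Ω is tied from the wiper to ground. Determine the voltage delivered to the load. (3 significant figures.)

V_out ≈ 20.2 V

Split the track: R_lower = x·R_p = 40.40 Ω, R_upper = (1−x)·R_p = 6.305 Ω.
(x·R_p) ‖ R_L = 26.17 Ω.
V_out = 25.1 × 26.17/(6.305 + 26.17) = 20.23 V.
(Unloaded: V_out = x·V_DC = 21.7 V.)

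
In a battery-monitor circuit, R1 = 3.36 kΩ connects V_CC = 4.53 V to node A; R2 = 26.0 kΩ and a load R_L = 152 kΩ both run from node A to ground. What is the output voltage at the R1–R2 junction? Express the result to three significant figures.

V_out ≈ 3.93 V

The load sits in parallel with R2, giving an effective lower resistance R2' = R2·R_L/(R2+R_L) = 22.20 kΩ.
Now apply the divider: V_out = 4.53 × 0.8686 = 3.935 V.
(Unloaded it would be 4.01 V; the load pulls it down.)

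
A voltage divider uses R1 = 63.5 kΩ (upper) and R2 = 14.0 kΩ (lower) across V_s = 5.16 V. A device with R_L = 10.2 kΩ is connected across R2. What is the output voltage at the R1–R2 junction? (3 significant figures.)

The load sits in parallel with R2, giving an effective lower resistance R2' = R2·R_L/(R2+R_L) = 5.901 kΩ.
Voltage divider with the loaded lower leg: V_out = 5.16 × 5.901/(63.5 + 5.901) = 5.16 × 0.08503 = 0.4387 V.
(Unloaded it would be 0.932 V; the load pulls it down.)

V_out ≈ 0.439 V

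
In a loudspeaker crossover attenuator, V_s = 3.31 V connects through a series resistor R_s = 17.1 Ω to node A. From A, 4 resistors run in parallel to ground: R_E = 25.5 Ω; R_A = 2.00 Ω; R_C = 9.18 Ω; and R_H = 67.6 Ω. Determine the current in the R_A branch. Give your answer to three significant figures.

Parallel bank: R_p = 1/(1/25.5 + 1/2.00 + 1/9.18 + 1/67.6) = 1.508 Ω.
Node voltage V_A = V_s · R_p/(R_s + R_p) = 3.31 × 0.08106 = 0.2683 V.
I(R_A) = V_A / R_A = 0.2683/2.00 = 0.1342 A.
(Check via current divider: I_total = 0.1779 A; share G_k/ΣG = 0.7542 → same result.)

I ≈ 0.134 A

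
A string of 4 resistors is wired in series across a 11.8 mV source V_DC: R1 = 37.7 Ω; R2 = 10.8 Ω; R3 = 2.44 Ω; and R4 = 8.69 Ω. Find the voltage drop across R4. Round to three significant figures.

Total series resistance ΣR = 37.7 + 10.8 + 2.44 + 8.69 = 59.63 Ω.
Voltage divider: V = V_DC · (8.690 / 59.63) = 11.8 × 0.1457 = 1.720 mV.

V ≈ 1.72 mV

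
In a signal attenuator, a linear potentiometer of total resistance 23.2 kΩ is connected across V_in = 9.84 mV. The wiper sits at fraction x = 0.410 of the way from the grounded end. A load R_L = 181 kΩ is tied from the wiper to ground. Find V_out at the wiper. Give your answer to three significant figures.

Lower segment x·R_p = 9.512 kΩ; upper segment (1−x)·R_p = 13.69 kΩ.
R_L loads the lower segment: effective lower R = 9.037 kΩ.
V_out = 9.84 × 9.037/(13.69 + 9.037) = 3.913 mV.

V_out ≈ 3.91 mV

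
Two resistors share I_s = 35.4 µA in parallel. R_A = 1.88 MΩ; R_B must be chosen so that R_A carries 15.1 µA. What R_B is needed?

R_B ≈ 1.40 MΩ

Two-branch current divider: I_A = I_s · R_B/(R_A + R_B).
With f = 0.4266, R_B = R_A · f/(1−f) = 1.88 × 0.7438 = 1.398 MΩ.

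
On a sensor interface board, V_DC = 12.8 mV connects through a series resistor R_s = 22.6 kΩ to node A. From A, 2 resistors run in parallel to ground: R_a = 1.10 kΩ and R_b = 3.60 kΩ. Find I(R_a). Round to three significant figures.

Equivalent of the parallel group: R_p = 0.8426 kΩ.
Node voltage V_A = V_DC · R_p/(R_s + R_p) = 12.8 × 0.03594 = 0.4600 mV.
Branch current I = V_A/R_a = 0.4600/1.10 = 0.4182 µA.

I ≈ 0.418 µA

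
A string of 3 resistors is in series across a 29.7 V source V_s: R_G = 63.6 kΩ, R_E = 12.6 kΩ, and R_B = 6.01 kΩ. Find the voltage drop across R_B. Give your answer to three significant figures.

Total series resistance ΣR = 63.6 + 12.6 + 6.01 = 82.21 kΩ.
Voltage divider: V = V_s · (6.010 / 82.21) = 29.7 × 0.07311 = 2.171 V.

V ≈ 2.17 V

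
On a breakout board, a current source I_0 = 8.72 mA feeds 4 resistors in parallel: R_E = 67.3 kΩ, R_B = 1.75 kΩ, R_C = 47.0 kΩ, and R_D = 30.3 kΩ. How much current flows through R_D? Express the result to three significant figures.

I ≈ 0.449 mA

ΣG = 1/67.3 + 1/1.75 + 1/47.0 + 1/30.3 = 0.6406.
By the current-divider rule, I = I_0 · G_k/ΣG = 8.72 × 0.05152 = 0.4493 mA.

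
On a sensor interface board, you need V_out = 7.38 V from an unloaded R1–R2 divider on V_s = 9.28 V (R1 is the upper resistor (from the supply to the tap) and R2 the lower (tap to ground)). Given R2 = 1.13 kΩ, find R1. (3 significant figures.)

R1 ≈ 0.291 kΩ

V_out/V_s = R2/(R1+R2) = 0.7953.
Rearranging, R1 = R2·(1−k)/k = 1.13 × 0.2575 = 0.2909 kΩ.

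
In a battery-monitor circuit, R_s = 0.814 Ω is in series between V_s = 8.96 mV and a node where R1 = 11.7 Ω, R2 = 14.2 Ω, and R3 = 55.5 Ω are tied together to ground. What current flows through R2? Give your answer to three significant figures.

Combine the parallel branches: R_p = (1/11.7 + 1/14.2 + 1/55.5)⁻¹ = 5.750 Ω.
V_A by voltage divider: V_A = 8.96 × 5.750/(0.814 + 5.750) = 7.849 mV.
I(R2) = V_A / R2 = 7.849/14.2 = 0.5527 mA.

I ≈ 0.553 mA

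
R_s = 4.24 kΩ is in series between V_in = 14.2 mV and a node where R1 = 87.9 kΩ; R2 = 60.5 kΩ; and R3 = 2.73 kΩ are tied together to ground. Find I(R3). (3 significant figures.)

Equivalent of the parallel group: R_p = 2.537 kΩ.
V_A = 14.2 × 2.537/6.777 = 5.315 mV.
I(R3) = V_A / R3 = 5.315/2.73 = 1.947 µA.

I ≈ 1.95 µA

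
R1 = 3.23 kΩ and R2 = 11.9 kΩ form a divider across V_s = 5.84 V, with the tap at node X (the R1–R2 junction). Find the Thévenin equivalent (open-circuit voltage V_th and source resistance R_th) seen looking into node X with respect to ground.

Open-circuit (no load on X): V_th = V_s · R2/(R1 + R2) = 5.84 × 11.9/(3.230 + 11.9) = 4.593 V.
Zeroing V_s shorts the top of R1 to ground, so R_th = R1 ‖ R2 = 2.540 kΩ.

V_th ≈ 4.59 V, R_th ≈ 2.54 kΩ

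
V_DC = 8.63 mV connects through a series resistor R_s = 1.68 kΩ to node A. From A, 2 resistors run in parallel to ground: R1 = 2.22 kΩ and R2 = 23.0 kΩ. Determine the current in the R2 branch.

Parallel bank: R_p = 1/(1/2.22 + 1/23.0) = 2.025 kΩ.
V_A = 8.63 × 2.025/3.705 = 4.716 mV.
I(R2) = V_A / R2 = 4.716/23.0 = 0.2051 µA.

I ≈ 0.205 µA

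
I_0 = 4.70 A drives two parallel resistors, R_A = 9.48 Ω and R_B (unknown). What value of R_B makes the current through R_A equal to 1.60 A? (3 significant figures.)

R_B ≈ 4.89 Ω

The fraction through R_A equals R_B/(R_A+R_B).
1.60/4.70 = R_B/(R_A + R_B) → R_B = R_A · (0.3404)/(1 − 0.3404) = 9.48 × 0.5161 = 4.893 Ω.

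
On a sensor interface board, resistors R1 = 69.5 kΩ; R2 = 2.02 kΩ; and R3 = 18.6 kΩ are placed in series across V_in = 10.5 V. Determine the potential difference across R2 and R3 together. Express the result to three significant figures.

V ≈ 2.40 V

Total series resistance ΣR = 69.5 + 2.02 + 18.6 = 90.12 kΩ.
R_{R2..R3} = 2.02 + 18.6 = 20.62 kΩ.
By the voltage-divider rule, V = 10.5 × 20.62/90.12 = 2.402 V.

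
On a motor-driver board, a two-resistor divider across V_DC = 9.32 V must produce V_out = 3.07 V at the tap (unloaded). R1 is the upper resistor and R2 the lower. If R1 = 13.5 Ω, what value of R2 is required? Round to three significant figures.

Required fraction k = V_out/V_DC = 0.3294.
So R2 = R1 · V_out/(V_DC − V_out) = 13.5 × 3.07/(9.32 − 3.07) = 13.5 × 0.4912 = 6.631 Ω.

R2 ≈ 6.63 Ω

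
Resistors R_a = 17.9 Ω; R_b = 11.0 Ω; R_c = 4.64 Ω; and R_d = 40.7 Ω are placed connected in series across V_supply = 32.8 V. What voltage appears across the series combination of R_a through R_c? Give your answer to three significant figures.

V ≈ 14.8 V

Series total: ΣR = 17.9 + 11.0 + 4.64 + 40.7 = 74.24 Ω.
R_{R_a..R_c} = 17.9 + 11.0 + 4.64 = 33.54 Ω.
By the voltage-divider rule, V = 32.8 × 33.54/74.24 = 14.82 V.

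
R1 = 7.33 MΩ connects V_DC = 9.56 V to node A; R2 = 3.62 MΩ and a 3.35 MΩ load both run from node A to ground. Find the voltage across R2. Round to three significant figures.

First combine the lower leg with the load: R2 ‖ R_L = 1.740 MΩ.
Now apply the divider: V_out = 9.56 × 0.1918 = 1.834 V.

V_out ≈ 1.83 V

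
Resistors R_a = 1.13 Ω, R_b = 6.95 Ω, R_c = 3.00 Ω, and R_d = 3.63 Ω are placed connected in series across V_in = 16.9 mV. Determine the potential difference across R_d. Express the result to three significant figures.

V ≈ 4.17 mV

Total series resistance ΣR = 1.13 + 6.95 + 3.00 + 3.63 = 14.71 Ω.
By the voltage-divider rule, V = 16.9 × 3.630/14.71 = 4.170 mV.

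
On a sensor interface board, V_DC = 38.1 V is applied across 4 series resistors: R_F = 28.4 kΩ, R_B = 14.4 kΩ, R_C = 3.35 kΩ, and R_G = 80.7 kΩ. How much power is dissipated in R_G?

P ≈ 7.28 mW

ΣR = 126.9 kΩ → I = 38.1/126.9 = 0.3004 mA.
V(R_G) = I·R = 24.24 V; P = V·I = 24.24 × 0.3004 = 7.280 mW.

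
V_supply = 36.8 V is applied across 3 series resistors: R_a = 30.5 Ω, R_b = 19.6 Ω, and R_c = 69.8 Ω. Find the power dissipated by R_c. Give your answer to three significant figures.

Series current I = V_supply/ΣR = 36.8/119.9 = 0.3069 A.
P = I²R = 0.09420 × 69.8 = 6.575 W.

P ≈ 6.58 W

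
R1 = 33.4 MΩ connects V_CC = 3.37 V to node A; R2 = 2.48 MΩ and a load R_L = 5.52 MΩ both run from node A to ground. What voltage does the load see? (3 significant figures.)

V_out ≈ 0.164 V

First combine the lower leg with the load: R2 ‖ R_L = 1.711 MΩ.
Voltage divider with the loaded lower leg: V_out = 3.37 × 1.711/(33.4 + 1.711) = 3.37 × 0.04874 = 0.1642 V.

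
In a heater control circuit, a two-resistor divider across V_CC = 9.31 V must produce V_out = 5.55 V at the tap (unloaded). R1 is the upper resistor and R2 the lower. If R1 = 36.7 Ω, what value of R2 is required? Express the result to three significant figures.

R2 ≈ 54.2 Ω

V_out/V_CC = R2/(R1+R2) = 0.5961.
Rearranging, R2 = R1·k/(1−k) = 36.7 × 1.476 = 54.17 Ω.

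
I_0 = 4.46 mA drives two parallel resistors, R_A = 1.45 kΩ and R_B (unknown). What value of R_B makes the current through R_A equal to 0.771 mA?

R_B ≈ 0.303 kΩ

Two-branch current divider: I_A = I_0 · R_B/(R_A + R_B).
0.771/4.46 = R_B/(R_A + R_B) → R_B = R_A · (0.1729)/(1 − 0.1729) = 1.45 × 0.2090 = 0.3030 kΩ.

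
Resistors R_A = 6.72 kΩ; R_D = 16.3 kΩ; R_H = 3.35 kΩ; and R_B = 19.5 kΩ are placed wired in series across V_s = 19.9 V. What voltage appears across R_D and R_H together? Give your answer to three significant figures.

V ≈ 8.52 V

ΣR = 6.72 + 16.3 + 3.35 + 19.5 = 45.87 kΩ.
R_{R_D..R_H} = 16.3 + 3.35 = 19.65 kΩ.
Voltage divider: V = V_s · (19.65 / 45.87) = 19.9 × 0.4284 = 8.525 V.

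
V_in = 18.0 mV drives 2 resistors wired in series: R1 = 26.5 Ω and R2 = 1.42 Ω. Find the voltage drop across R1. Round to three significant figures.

Total series resistance ΣR = 26.5 + 1.42 = 27.92 Ω.
Voltage divider: V = V_in · (26.50 / 27.92) = 18.0 × 0.9491 = 17.08 mV.

V ≈ 17.1 mV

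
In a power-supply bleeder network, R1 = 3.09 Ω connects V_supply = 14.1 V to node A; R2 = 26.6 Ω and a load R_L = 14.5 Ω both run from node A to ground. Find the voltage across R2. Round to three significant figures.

V_out ≈ 10.6 V

First combine the lower leg with the load: R2 ‖ R_L = 9.384 Ω.
Voltage divider with the loaded lower leg: V_out = 14.1 × 9.384/(3.09 + 9.384) = 14.1 × 0.7523 = 10.61 V.
(Unloaded it would be 12.6 V; the load pulls it down.)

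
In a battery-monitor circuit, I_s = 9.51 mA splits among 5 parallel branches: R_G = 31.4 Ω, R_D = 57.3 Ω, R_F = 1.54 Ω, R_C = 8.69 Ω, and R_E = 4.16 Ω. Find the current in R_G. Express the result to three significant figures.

I ≈ 0.287 mA

Conductances: ΣG = 1/31.4 + 1/57.3 + 1/1.54 + 1/8.69 + 1/4.16 = 1.054 (1/Ω).
Current divider: I(R_G) = I_s · G_k/ΣG = 9.51 × (0.03185/1.054) = 9.51 × 0.03021 = 0.2873 mA.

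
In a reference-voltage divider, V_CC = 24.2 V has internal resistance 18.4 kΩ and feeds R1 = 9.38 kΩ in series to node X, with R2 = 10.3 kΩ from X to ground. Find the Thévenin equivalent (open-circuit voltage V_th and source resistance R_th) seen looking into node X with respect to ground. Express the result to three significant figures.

V_th ≈ 6.55 V, R_th ≈ 7.51 kΩ

R1' = 18.4 + 9.38 = 27.78 kΩ (source resistance + R1).
Open-circuit (no load on X): V_th = V_CC · R2/(R1' + R2) = 24.2 × 10.3/(27.78 + 10.3) = 6.546 V.
Zeroing V_CC shorts the top of R1' to ground, so R_th = R1' ‖ R2 = 7.514 kΩ.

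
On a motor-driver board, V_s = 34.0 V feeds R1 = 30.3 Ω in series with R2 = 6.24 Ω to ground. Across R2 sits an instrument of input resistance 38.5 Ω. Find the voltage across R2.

V_out ≈ 5.12 V

The load sits in parallel with R2, giving an effective lower resistance R2' = R2·R_L/(R2+R_L) = 5.370 Ω.
Voltage divider with the loaded lower leg: V_out = 34.0 × 5.370/(30.3 + 5.370) = 34.0 × 0.1505 = 5.118 V.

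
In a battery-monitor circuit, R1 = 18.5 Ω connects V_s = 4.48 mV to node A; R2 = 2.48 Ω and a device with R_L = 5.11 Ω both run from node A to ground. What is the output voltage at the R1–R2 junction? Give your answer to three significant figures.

V_out ≈ 0.371 mV

R2 ‖ R_L = (2.48 × 5.11)/(2.48 + 5.11) = 1.670 Ω.
Then V_out = V_s · R2'/(R1 + R2') = 4.48 × 1.670/20.17 = 0.3709 mV.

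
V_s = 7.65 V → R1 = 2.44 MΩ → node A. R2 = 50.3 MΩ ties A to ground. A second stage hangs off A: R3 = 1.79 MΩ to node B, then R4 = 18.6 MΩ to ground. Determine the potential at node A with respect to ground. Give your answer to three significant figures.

V_A ≈ 6.55 V

The second stage (R3 + R4 = 20.39 MΩ) loads node A in parallel with R2.
R2 ‖ (R3+R4) = 14.51 MΩ.
So V_A = 7.65 × 0.8560 = 6.549 V.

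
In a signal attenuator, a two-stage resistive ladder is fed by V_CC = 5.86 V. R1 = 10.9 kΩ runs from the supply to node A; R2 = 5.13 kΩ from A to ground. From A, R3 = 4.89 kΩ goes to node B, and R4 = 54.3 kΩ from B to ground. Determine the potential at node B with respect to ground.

Looking into the second stage from A: R3 + R4 = 59.19 kΩ appears in parallel with R2.
Effective lower resistance at A: R2 ‖ 59.19 = 4.721 kΩ.
So V_A = 5.86 × 0.3022 = 1.771 V.
Stage 2 is unloaded, so V_B = V_A · R4/(R3+R4) = 1.771 × 54.3/59.19 = 1.625 V.

V_B ≈ 1.62 V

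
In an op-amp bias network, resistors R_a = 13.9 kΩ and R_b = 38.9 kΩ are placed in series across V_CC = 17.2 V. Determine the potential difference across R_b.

Total series resistance ΣR = 13.9 + 38.9 = 52.80 kΩ.
Voltage divider: V = V_CC · (38.90 / 52.80) = 17.2 × 0.7367 = 12.67 V.

V ≈ 12.7 V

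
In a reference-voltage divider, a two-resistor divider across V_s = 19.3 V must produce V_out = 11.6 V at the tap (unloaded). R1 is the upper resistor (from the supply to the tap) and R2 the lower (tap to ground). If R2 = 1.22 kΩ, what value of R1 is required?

R1 ≈ 0.810 kΩ

The divider ratio is R2/(R1+R2) = 11.6/19.3 = 0.6010.
So R1 = R2 · (V_s/V_out − 1) = 1.22 × (19.3/11.6 − 1) = 1.22 × 0.6638 = 0.8098 kΩ.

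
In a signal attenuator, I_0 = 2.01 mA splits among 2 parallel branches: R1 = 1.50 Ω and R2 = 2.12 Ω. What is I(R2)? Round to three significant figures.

For two parallel branches, I_k = I_0 · (other R)/(sum of R).
I(R2) = 2.01 × 1.50/(1.50 + 2.12) = 2.01 × 0.4144 = 0.8329 mA.

I ≈ 0.833 mA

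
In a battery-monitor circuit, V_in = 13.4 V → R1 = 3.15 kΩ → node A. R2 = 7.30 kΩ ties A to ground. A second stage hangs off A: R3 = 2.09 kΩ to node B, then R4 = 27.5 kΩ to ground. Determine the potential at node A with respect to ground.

The second stage (R3 + R4 = 29.59 kΩ) loads node A in parallel with R2.
Effective lower resistance at A: R2 ‖ 29.59 = 5.855 kΩ.
So V_A = 13.4 × 0.6502 = 8.713 V.

V_A ≈ 8.71 V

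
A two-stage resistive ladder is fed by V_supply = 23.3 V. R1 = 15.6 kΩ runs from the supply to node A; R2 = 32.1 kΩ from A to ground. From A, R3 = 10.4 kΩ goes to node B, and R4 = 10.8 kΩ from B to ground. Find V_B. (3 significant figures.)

The second stage (R3 + R4 = 21.20 kΩ) loads node A in parallel with R2.
R2 ‖ (R3+R4) = 12.77 kΩ.
So V_A = 23.3 × 0.4501 = 10.49 V.
Stage 2 is unloaded, so V_B = V_A · R4/(R3+R4) = 10.49 × 10.8/21.20 = 5.342 V.

V_B ≈ 5.34 V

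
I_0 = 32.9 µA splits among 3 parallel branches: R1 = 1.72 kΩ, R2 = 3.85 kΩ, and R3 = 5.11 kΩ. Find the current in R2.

I ≈ 8.24 µA

ΣG = 1/1.72 + 1/3.85 + 1/5.11 = 1.037.
By the current-divider rule, I = I_0 · G_k/ΣG = 32.9 × 0.2505 = 8.242 µA.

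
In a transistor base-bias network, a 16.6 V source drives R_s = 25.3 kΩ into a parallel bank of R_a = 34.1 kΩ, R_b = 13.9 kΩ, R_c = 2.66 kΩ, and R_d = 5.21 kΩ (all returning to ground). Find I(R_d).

I ≈ 0.178 mA

Equivalent of the parallel group: R_p = 1.494 kΩ.
V_A by voltage divider: V_A = 16.6 × 1.494/(25.3 + 1.494) = 0.9259 V.
Branch current I = V_A/R_d = 0.9259/5.21 = 0.1777 mA.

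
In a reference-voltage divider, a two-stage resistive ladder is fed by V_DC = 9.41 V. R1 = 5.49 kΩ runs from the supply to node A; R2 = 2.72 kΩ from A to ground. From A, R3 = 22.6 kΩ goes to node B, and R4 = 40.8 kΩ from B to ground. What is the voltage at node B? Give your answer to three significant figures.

Looking into the second stage from A: R3 + R4 = 63.40 kΩ appears in parallel with R2.
R2 ‖ (R3+R4) = 2.608 kΩ.
So V_A = 9.41 × 0.3221 = 3.031 V.
V_B = V_A × 0.6435 = 1.950 V.

V_B ≈ 1.95 V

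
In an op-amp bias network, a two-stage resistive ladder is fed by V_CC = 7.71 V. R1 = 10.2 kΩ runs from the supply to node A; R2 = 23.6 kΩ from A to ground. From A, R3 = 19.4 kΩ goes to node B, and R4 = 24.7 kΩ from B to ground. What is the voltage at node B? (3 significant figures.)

Looking into the second stage from A: R3 + R4 = 44.10 kΩ appears in parallel with R2.
Effective lower resistance at A: R2 ‖ 44.10 = 15.37 kΩ.
So V_A = 7.71 × 0.6011 = 4.635 V.
Stage 2 is unloaded, so V_B = V_A · R4/(R3+R4) = 4.635 × 24.7/44.10 = 2.596 V.

V_B ≈ 2.60 V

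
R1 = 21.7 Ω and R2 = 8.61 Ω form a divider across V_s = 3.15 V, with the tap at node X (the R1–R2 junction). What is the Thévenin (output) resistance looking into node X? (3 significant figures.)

Looking into X with the source shorted: R_th = R1·R2/(R1+R2) = 21.70 × 8.61/30.31 = 6.164 Ω.

R_th ≈ 6.16 Ω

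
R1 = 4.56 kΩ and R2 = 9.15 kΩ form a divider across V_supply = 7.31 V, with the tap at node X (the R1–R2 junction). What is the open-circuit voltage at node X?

V_th ≈ 4.88 V

V_th is the unloaded tap voltage: V_supply · R2/(R1+R2) = 7.31 × 0.6674 = 4.879 V.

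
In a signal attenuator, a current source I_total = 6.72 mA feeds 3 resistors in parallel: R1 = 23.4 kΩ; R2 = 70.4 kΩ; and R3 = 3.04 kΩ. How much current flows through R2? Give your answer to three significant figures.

I ≈ 0.247 mA

Conductances: ΣG = 1/23.4 + 1/70.4 + 1/3.04 = 0.3859 (1/kΩ).
Current divider: I(R2) = I_total · G_k/ΣG = 6.72 × (0.01420/0.3859) = 6.72 × 0.03681 = 0.2474 mA.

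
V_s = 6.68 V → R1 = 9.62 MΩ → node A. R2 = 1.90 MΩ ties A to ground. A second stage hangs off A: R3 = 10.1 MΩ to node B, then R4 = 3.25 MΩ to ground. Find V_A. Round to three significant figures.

V_A ≈ 0.985 V

Node A sees R2 in parallel with the series input of stage 2, R3 + R4 = 13.35 MΩ.
Effective lower resistance at A: R2 ‖ 13.35 = 1.663 MΩ.
So V_A = 6.68 × 0.1474 = 0.9847 V.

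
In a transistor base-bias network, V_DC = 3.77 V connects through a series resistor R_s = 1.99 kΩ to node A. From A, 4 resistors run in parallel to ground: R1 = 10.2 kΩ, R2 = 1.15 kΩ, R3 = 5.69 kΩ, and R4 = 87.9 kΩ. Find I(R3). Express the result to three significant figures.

Equivalent of the parallel group: R_p = 0.8660 kΩ.
V_A = 3.77 × 0.8660/2.856 = 1.143 V.
Branch current I = V_A/R3 = 1.143/5.69 = 0.2009 mA.
(Check via current divider: I_total = 1.320 mA; share G_k/ΣG = 0.1522 → same result.)

I ≈ 0.201 mA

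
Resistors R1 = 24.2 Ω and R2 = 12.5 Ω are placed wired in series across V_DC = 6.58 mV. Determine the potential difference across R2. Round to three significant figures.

Total series resistance ΣR = 24.2 + 12.5 = 36.70 Ω.
Voltage divider: V = V_DC · (12.50 / 36.70) = 6.58 × 0.3406 = 2.241 mV.

V ≈ 2.24 mV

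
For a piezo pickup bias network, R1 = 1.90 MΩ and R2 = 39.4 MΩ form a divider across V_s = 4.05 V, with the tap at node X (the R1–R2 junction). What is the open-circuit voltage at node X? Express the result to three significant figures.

V_th ≈ 3.86 V

V_th is the unloaded tap voltage: V_s · R2/(R1+R2) = 4.05 × 0.9540 = 3.864 V.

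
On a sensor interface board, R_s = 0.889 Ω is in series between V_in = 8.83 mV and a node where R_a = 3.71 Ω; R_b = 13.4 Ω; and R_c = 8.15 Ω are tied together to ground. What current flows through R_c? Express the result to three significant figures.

Parallel bank: R_p = 1/(1/3.71 + 1/13.4 + 1/8.15) = 2.142 Ω.
V_A = 8.83 × 2.142/3.031 = 6.240 mV.
I(R_c) = V_A / R_c = 6.240/8.15 = 0.7657 mA.

I ≈ 0.766 mA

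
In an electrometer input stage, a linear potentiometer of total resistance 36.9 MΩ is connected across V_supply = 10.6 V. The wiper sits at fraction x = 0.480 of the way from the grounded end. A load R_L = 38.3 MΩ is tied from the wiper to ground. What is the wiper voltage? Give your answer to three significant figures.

Lower segment x·R_p = 17.71 MΩ; upper segment (1−x)·R_p = 19.19 MΩ.
R_L loads the lower segment: effective lower R = 12.11 MΩ.
Then V_out = V_supply · 12.11/(19.19 + 12.11) = 4.102 V.

V_out ≈ 4.10 V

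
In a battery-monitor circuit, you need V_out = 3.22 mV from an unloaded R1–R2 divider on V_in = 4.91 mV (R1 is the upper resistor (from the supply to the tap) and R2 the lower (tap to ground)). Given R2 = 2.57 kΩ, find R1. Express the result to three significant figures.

R1 ≈ 1.35 kΩ

V_out/V_in = R2/(R1+R2) = 0.6558.
Rearranging, R1 = R2·(1−k)/k = 2.57 × 0.5248 = 1.349 kΩ.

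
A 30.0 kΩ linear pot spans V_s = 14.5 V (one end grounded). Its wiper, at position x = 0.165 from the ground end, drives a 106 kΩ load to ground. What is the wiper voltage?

The pot divides into 25.05 kΩ above the wiper and 4.950 kΩ below.
(x·R_p) ‖ R_L = 4.729 kΩ.
Then V_out = V_s · 4.729/(25.05 + 4.729) = 2.303 V.
(Unloaded: V_out = x·V_s = 2.39 V.)

V_out ≈ 2.30 V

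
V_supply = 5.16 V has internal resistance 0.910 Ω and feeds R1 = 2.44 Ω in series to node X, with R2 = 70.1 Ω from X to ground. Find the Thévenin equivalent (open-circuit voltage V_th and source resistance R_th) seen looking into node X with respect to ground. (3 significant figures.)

R1' = 0.910 + 2.44 = 3.350 Ω (source resistance + R1).
With X open, the divider is unloaded: V_th = 5.16 × 70.1/73.45 = 4.925 V.
Looking into X with the source shorted: R_th = R1'·R2/(R1'+R2) = 3.350 × 70.1/73.45 = 3.197 Ω.

V_th ≈ 4.92 V, R_th ≈ 3.20 Ω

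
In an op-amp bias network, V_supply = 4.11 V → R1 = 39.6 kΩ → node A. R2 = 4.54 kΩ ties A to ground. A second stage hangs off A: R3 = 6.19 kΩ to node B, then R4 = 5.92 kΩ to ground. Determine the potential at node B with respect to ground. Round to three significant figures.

V_B ≈ 0.155 V

The second stage (R3 + R4 = 12.11 kΩ) loads node A in parallel with R2.
Effective lower resistance at A: R2 ‖ 12.11 = 3.302 kΩ.
First divider: V_A = V_supply · 3.302/(39.6 + 3.302) = 0.3163 V.
Then the unloaded second divider: V_B = V_A × R4/(R3+R4) = 0.3163 × 0.4889 = 0.1546 V.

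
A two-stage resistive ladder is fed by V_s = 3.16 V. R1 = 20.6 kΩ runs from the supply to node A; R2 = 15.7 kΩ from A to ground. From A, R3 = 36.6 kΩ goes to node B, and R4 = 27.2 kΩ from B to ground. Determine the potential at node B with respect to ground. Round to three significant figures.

V_B ≈ 0.511 V

Node A sees R2 in parallel with the series input of stage 2, R3 + R4 = 63.80 kΩ.
Effective lower resistance at A: R2 ‖ 63.80 = 12.60 kΩ.
V_A = 3.16 × 12.60/(20.6 + 12.60) = 1.199 V.
V_B = V_A × 0.4263 = 0.5113 V.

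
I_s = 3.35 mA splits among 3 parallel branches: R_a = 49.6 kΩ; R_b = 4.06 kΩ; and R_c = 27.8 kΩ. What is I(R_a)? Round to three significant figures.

Total conductance ΣG = 1/49.6 + 1/4.06 + 1/27.8 = 0.3024 (units of 1/kΩ).
By the current-divider rule, I = I_s · G_k/ΣG = 3.35 × 0.06666 = 0.2233 mA.

I ≈ 0.223 mA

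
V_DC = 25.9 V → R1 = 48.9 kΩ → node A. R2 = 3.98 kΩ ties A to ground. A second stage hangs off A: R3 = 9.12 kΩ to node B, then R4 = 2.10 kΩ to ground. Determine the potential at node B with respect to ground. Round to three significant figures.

V_B ≈ 0.275 V

Looking into the second stage from A: R3 + R4 = 11.22 kΩ appears in parallel with R2.
Effective lower resistance at A: R2 ‖ 11.22 = 2.938 kΩ.
First divider: V_A = V_DC · 2.938/(48.9 + 2.938) = 1.468 V.
Then the unloaded second divider: V_B = V_A × R4/(R3+R4) = 1.468 × 0.1872 = 0.2747 V.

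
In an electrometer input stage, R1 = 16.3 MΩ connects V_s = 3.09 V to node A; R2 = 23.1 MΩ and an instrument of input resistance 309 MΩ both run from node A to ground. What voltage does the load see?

V_out ≈ 1.76 V

First combine the lower leg with the load: R2 ‖ R_L = 21.49 MΩ.
Now apply the divider: V_out = 3.09 × 0.5687 = 1.757 V.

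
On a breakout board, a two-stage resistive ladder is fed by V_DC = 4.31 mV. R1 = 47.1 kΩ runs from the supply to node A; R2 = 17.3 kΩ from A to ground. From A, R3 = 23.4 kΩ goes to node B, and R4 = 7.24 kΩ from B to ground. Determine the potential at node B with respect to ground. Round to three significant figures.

V_B ≈ 0.194 mV

The second stage (R3 + R4 = 30.64 kΩ) loads node A in parallel with R2.
Effective lower resistance at A: R2 ‖ 30.64 = 11.06 kΩ.
First divider: V_A = V_DC · 11.06/(47.1 + 11.06) = 0.8194 mV.
Stage 2 is unloaded, so V_B = V_A · R4/(R3+R4) = 0.8194 × 7.24/30.64 = 0.1936 mV.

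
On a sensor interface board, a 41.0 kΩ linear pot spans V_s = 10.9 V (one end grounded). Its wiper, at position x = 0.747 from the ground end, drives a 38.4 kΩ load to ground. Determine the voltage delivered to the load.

V_out ≈ 6.78 V

Lower segment x·R_p = 30.63 kΩ; upper segment (1−x)·R_p = 10.37 kΩ.
Lower segment in parallel with the load: 30.63 ‖ 38.4 = 17.04 kΩ.
Loaded-divider output: V_out = 10.9 × 0.6216 = 6.775 V.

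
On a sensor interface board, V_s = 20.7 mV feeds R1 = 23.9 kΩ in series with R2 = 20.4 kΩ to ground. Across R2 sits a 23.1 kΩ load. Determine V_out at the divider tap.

The load sits in parallel with R2, giving an effective lower resistance R2' = R2·R_L/(R2+R_L) = 10.83 kΩ.
Now apply the divider: V_out = 20.7 × 0.3119 = 6.456 mV.

V_out ≈ 6.46 mV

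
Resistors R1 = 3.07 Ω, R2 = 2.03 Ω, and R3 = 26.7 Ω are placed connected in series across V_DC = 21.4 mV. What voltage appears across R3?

Total series resistance ΣR = 3.07 + 2.03 + 26.7 = 31.80 Ω.
Voltage divider: V = V_DC · (26.70 / 31.80) = 21.4 × 0.8396 = 17.97 mV.

V ≈ 18.0 mV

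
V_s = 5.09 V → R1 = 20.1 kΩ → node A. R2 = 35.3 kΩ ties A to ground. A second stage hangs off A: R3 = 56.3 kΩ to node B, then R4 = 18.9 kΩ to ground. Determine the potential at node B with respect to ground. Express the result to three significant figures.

V_B ≈ 0.697 V

The second stage (R3 + R4 = 75.20 kΩ) loads node A in parallel with R2.
Effective lower resistance at A: R2 ‖ 75.20 = 24.02 kΩ.
First divider: V_A = V_s · 24.02/(20.1 + 24.02) = 2.771 V.
V_B = V_A × 0.2513 = 0.6965 V.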